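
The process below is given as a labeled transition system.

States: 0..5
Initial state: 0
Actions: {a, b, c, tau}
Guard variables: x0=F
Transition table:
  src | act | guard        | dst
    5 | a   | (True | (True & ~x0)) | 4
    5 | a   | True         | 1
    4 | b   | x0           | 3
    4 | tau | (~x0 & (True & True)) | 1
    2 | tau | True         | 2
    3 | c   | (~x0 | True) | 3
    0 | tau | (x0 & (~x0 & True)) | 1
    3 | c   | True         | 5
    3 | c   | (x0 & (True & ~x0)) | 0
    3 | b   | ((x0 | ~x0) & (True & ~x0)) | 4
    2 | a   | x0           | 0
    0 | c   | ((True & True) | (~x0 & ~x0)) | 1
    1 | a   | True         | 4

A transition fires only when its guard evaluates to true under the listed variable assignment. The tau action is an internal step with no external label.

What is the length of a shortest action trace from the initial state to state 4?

Answer: 2

Trace:
BFS to 4:
  depth 0: {0}
  depth 1: {1}
  depth 2: {4}
depth(4)=2, e.g. c·a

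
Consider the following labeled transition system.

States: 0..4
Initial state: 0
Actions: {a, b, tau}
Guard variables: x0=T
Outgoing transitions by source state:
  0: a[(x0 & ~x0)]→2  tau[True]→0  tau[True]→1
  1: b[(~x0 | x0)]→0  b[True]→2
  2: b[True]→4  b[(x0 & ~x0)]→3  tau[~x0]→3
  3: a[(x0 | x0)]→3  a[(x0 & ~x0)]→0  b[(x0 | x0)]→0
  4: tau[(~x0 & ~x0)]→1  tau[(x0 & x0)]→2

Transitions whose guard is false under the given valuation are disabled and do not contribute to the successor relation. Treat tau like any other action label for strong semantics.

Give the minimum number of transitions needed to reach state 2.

Answer: 2

Trace:
Breadth-first toward 2:
  Layer 0: {0}
  Layer 1: {1}
  Layer 2: {2}
depth(2)=2, e.g. tau·b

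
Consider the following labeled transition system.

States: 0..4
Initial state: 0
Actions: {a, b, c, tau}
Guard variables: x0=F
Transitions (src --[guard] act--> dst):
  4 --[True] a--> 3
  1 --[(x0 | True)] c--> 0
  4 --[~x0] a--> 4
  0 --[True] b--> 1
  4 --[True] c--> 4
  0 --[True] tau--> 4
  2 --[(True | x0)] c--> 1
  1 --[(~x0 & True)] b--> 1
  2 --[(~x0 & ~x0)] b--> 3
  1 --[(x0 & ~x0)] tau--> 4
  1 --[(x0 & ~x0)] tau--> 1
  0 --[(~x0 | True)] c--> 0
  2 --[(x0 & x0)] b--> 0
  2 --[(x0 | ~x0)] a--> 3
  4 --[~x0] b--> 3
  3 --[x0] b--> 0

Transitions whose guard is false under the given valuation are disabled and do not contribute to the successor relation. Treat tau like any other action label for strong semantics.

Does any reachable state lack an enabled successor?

Answer: DEADLOCK at state 3

Trace:
R = {0,1,3,4}
  0: b→1  c→0  tau→4  [3 out]
  1: b→1  c→0  [2 out]
  3: ∅  [STUCK]
  4: a→3  a→4  b→3  c→4  [4 out]
witness 3: tau·a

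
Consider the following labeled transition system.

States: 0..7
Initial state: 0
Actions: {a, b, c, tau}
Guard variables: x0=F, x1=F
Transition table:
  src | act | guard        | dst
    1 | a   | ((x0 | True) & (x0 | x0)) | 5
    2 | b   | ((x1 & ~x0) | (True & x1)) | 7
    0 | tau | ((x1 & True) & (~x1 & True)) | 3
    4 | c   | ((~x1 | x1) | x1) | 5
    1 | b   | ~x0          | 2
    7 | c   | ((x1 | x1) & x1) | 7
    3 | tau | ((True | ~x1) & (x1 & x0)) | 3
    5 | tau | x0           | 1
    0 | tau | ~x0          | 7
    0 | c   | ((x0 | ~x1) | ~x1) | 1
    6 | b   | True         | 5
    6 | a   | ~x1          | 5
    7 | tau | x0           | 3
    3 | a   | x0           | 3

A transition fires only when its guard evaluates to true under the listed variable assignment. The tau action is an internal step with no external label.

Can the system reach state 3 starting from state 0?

Answer: UNREACHABLE

Analysis:
6 transition(s) survive guard evaluation.
depth 0: {0}
depth 1: {1,7}  now seen {0,1,7}
depth 2: {2}  now seen {0,1,2,7}
Reachable = {0,1,2,7}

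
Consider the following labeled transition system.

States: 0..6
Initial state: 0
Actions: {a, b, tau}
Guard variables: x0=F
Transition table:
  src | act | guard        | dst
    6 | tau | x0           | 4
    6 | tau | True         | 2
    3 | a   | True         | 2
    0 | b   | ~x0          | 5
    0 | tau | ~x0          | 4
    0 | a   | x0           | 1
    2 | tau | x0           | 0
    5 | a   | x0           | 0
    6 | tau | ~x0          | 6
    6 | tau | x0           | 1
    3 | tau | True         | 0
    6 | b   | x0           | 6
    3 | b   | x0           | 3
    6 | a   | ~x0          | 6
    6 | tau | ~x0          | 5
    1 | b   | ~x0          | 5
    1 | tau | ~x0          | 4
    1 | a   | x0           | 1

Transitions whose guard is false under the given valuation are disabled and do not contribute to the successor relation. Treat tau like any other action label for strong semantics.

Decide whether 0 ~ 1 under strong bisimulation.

Compute ~ classes (split until stable):
  π0 = {{0,1,2,3,4,5,6}}
  π1 = {{0,1},{2,4,5},{3,6}}
  π2 = {{0,1},{2,4,5},{3},{6}}
stable after 3 split(s): 4 block(s)
[0]={0,1}  [1]={0,1}

Answer: BISIMILAR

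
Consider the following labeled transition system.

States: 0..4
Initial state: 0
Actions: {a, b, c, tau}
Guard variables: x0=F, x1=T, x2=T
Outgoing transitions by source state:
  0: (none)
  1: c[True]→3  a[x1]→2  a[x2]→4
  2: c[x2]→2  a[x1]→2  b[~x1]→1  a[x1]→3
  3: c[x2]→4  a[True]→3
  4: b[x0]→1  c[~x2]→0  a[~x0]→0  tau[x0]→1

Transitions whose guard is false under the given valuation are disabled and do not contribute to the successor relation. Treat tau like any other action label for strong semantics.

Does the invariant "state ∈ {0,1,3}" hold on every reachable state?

Answer: INVARIANT HOLDS

Analysis:
Safe = {0,1,3}
Reach set: {0}
  0: ✓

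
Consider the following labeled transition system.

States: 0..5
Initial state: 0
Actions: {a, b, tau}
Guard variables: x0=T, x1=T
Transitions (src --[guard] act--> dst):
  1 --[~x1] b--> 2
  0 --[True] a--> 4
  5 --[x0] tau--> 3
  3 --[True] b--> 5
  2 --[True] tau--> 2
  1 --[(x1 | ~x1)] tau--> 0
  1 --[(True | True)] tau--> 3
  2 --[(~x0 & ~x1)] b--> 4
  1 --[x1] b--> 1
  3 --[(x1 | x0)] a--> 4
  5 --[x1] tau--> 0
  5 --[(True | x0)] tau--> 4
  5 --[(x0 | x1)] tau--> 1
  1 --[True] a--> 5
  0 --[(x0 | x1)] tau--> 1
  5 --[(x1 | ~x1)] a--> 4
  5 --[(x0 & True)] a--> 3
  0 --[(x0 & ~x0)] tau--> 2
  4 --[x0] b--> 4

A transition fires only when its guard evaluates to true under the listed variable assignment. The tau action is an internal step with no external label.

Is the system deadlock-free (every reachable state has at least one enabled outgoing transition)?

Answer: DEADLOCK-FREE

Working:
Reach set: {0,1,3,4,5}
  0: a→4  tau→1  [2 exit(s)]
  1: a→5  b→1  tau→0  tau→3  [4 exit(s)]
  3: a→4  b→5  [2 exit(s)]
  4: b→4  [1 exit(s)]
  5: a→3  a→4  tau→0  tau→1  tau→3  tau→4  [6 exit(s)]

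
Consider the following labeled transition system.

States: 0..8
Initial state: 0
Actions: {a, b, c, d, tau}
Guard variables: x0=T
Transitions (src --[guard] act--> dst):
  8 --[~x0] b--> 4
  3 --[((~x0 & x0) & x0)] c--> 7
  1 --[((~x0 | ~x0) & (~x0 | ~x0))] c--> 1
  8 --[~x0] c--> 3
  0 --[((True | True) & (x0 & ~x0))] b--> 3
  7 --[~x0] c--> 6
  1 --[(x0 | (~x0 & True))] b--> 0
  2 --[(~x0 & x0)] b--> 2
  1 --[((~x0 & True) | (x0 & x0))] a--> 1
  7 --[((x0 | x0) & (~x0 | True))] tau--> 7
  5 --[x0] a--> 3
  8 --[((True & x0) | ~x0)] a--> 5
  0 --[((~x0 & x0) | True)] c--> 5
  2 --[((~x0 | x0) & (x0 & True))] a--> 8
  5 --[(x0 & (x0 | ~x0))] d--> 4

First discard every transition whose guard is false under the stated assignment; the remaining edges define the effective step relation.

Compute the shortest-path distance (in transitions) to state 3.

Answer: 2

Trace:
Layered search for 3:
  depth 0: {0}
  depth 1: {5}
  depth 2: {3,4}
3 enters at depth 2; path c·a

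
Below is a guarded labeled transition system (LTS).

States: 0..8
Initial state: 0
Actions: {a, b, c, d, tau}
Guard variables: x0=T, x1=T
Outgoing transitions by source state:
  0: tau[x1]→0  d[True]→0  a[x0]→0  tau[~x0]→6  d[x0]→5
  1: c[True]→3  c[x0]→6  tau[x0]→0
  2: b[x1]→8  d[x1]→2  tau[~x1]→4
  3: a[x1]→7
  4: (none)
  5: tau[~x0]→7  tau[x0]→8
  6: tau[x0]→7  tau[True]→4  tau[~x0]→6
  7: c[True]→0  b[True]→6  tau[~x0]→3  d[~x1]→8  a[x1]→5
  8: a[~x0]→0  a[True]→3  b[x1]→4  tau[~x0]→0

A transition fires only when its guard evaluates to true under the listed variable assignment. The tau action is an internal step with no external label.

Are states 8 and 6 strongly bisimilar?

Answer: NOT BISIMILAR

Analysis:
Refine partition for ~:
  P[0] = {{0,1,2,3,4,5,6,7,8}}
  P[1] = {{0},{1},{2},{3},{4},{5,6},{7},{8}}
  P[2] = {{0},{1},{2},{3},{4},{5},{6},{7},{8}}
stable after 3 split(s): 9 block(s)
class of 8: {8}; class of 6: {6}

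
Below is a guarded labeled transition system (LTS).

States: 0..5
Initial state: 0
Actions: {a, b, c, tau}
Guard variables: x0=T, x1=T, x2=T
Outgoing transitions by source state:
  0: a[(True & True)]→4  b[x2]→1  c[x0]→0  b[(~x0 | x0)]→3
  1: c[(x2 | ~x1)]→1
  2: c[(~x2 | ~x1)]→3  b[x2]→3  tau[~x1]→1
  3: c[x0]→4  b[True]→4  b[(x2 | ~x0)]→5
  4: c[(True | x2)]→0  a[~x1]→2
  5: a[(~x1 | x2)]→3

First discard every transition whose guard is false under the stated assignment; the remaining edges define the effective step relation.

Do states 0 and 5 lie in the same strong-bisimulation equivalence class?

Bisimulation quotient by refinement:
  round 0: {{0,1,2,3,4,5}}
  round 1: {{0},{1,4},{2},{3},{5}}
  round 2: {{0},{1},{2},{3},{4},{5}}
stable after 3 split(s): 6 block(s)
0∈{0}, 5∈{5}

Answer: NOT BISIMILAR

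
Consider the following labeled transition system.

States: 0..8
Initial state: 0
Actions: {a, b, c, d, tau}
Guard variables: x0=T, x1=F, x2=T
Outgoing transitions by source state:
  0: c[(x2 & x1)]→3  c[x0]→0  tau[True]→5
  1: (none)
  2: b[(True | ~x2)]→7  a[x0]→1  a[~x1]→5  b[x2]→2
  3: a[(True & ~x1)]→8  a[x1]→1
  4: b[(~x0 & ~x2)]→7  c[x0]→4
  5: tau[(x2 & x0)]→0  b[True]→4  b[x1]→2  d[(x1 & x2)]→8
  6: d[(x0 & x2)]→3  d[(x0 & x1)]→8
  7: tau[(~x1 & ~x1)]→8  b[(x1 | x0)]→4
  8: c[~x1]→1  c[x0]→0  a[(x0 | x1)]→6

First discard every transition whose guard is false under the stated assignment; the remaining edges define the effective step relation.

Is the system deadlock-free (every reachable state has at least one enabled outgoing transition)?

Answer: DEADLOCK-FREE

Trace:
R = {0,4,5}
  0: c→0  tau→5  [2 out]
  4: c→4  [1 out]
  5: b→4  tau→0  [2 out]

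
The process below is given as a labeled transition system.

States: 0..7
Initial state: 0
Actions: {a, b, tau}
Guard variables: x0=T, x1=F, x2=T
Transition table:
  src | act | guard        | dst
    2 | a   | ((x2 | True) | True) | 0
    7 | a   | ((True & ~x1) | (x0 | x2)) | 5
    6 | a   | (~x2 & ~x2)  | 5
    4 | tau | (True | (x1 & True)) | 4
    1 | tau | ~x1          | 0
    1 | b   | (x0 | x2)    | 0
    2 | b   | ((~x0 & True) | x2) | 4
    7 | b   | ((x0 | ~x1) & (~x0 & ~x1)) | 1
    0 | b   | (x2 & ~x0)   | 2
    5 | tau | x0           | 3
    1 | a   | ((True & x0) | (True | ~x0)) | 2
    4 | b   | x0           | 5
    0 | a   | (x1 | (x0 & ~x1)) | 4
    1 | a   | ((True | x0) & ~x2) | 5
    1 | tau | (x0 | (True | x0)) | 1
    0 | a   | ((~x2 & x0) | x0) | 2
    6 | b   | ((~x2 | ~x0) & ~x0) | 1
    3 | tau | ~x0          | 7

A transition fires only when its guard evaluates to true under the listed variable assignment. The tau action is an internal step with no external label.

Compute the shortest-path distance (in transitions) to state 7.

Breadth-first toward 7:
  Layer 0: {0}
  Layer 1: {2,4}
  Layer 2: {5}
  Layer 3: {3}
7 never appears.

Answer: UNREACHABLE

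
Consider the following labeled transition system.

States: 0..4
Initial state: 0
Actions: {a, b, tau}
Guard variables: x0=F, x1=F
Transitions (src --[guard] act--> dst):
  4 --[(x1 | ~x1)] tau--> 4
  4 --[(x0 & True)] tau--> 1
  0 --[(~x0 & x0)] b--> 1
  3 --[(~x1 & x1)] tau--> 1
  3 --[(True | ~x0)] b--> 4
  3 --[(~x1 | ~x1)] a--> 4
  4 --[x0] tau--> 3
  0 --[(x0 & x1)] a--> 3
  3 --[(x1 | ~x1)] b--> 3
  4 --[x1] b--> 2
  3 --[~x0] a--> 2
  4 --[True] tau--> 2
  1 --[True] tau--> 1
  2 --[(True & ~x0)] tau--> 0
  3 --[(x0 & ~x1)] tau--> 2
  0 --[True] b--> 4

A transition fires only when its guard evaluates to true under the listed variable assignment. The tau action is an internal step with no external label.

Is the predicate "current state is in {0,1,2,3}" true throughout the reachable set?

Answer: INVARIANT VIOLATED at state 4

Trace:
Safe = {0,1,2,3}
Reachable = {0,2,4}
  0: safe
  2: safe
  4: outside
reach 4 via b — violates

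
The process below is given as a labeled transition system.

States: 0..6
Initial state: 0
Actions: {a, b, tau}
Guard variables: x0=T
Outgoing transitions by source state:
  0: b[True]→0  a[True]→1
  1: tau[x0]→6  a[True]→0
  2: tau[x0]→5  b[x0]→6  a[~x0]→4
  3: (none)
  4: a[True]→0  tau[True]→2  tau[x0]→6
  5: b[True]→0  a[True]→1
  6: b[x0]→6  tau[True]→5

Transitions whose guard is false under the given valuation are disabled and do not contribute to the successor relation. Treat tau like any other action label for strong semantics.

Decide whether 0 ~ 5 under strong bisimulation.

Answer: BISIMILAR

Trace:
Compute ~ classes (split until stable):
  π0 = {{0,1,2,3,4,5,6}}
  π1 = {{0,5},{1,4},{2,6},{3}}
Fixed point at round 2; 4 class(es).
[0]={0,5}  [5]={0,5}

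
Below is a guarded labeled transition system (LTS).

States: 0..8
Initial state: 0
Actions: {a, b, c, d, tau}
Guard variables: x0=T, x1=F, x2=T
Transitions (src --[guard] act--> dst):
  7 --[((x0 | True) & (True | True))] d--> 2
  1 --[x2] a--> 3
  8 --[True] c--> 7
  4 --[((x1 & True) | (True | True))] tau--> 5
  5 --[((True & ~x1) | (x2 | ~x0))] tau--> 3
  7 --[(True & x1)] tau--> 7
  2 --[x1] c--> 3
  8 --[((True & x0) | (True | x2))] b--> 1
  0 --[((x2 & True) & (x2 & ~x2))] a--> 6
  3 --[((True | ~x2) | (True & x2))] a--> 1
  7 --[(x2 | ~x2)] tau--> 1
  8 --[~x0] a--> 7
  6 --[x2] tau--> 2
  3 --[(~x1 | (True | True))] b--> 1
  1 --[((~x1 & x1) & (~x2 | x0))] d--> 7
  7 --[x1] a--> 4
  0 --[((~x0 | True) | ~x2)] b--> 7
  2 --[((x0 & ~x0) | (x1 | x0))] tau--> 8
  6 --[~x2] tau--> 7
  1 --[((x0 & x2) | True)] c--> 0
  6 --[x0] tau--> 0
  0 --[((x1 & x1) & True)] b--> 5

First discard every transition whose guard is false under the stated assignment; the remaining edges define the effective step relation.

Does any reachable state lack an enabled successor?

Answer: DEADLOCK-FREE

Working:
R = {0,1,2,3,7,8}
  0: b→7  [1 exit(s)]
  1: a→3  c→0  [2 exit(s)]
  2: tau→8  [1 exit(s)]
  3: a→1  b→1  [2 exit(s)]
  7: d→2  tau→1  [2 exit(s)]
  8: b→1  c→7  [2 exit(s)]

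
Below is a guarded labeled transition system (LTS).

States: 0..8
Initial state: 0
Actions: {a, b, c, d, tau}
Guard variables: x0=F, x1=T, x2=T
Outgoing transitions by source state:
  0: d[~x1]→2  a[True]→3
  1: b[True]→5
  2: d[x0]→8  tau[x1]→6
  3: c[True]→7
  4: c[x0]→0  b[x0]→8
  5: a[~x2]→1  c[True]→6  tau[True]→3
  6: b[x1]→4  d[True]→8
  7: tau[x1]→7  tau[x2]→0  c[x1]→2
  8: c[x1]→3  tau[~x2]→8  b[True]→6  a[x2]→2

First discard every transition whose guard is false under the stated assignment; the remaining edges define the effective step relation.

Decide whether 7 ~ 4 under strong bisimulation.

Compute ~ classes (split until stable):
  π0 = {{0,1,2,3,4,5,6,7,8}}
  π1 = {{0},{1},{2},{3},{4},{5,7},{6},{8}}
  π2 = {{0},{1},{2},{3},{4},{5},{6},{7},{8}}
stable after 3 split(s): 9 block(s)
class of 7: {7}; class of 4: {4}

Answer: NOT BISIMILAR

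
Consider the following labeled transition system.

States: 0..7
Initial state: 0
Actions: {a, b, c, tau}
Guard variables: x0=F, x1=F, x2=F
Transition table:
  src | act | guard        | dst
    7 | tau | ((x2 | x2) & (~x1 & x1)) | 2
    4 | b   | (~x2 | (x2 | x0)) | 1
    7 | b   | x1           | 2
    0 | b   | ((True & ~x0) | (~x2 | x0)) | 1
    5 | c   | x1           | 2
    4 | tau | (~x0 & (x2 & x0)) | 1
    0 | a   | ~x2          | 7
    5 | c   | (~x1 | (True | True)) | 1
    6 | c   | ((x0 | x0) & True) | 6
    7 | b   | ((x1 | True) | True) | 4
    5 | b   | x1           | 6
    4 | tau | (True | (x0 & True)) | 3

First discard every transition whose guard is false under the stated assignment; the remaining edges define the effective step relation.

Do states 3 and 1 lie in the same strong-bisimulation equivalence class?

Compute ~ classes (split until stable):
  P[0] = {{0,1,2,3,4,5,6,7}}
  P[1] = {{0},{1,2,3,6},{4},{5},{7}}
stable after 2 split(s): 5 block(s)
3∈{1,2,3,6}, 1∈{1,2,3,6}

Answer: BISIMILAR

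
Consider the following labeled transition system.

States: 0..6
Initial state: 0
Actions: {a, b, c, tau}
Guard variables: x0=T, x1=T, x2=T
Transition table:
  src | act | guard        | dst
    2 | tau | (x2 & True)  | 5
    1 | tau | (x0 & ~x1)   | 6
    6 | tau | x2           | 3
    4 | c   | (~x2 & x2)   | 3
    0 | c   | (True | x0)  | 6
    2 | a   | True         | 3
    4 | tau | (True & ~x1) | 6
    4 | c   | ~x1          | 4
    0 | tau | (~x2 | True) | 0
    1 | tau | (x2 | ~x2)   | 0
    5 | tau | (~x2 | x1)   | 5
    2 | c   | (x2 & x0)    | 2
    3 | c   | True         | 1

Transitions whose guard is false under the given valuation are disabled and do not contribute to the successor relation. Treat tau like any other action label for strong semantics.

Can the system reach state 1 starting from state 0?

After dropping false guards: 9 live edges.
Layer 0: {0}
Layer 1: {6}  total {0,6}
Layer 2: {3}  total {0,3,6}
Layer 3: {1}  total {0,1,3,6}
Reach set: {0,1,3,6}
witness 1: c·tau·c

Answer: REACHABLE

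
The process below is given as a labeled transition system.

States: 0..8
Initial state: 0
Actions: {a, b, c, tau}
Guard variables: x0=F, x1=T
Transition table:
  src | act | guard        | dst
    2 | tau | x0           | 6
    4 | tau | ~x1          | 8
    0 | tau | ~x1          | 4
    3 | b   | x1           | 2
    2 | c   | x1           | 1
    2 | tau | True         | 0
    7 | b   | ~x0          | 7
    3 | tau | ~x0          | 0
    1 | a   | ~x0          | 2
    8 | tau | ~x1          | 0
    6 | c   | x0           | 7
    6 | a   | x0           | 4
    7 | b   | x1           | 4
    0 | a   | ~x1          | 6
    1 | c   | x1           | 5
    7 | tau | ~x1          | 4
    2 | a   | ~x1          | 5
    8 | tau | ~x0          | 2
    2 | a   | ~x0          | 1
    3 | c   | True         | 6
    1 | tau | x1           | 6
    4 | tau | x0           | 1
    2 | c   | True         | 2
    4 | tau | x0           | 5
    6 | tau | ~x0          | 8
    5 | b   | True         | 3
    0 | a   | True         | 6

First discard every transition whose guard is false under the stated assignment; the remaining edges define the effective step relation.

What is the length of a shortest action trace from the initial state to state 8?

Breadth-first toward 8:
  depth 0: {0}
  depth 1: {6}
  depth 2: {8}
8 enters at depth 2; path a·tau

Answer: 2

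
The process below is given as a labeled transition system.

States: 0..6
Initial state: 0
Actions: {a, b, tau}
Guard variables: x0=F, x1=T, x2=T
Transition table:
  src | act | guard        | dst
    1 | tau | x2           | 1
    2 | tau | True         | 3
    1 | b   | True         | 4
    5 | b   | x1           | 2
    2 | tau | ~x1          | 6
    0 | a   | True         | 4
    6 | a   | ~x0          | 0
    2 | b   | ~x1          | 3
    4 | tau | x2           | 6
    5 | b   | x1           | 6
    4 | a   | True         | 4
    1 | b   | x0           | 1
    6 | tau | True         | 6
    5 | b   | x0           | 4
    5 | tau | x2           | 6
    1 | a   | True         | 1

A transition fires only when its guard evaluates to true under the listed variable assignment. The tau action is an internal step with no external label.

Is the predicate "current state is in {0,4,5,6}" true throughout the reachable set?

Answer: INVARIANT HOLDS

Trace:
Safe = {0,4,5,6}
Reachable = {0,4,6}
  0: ✓
  4: ✓
  6: ✓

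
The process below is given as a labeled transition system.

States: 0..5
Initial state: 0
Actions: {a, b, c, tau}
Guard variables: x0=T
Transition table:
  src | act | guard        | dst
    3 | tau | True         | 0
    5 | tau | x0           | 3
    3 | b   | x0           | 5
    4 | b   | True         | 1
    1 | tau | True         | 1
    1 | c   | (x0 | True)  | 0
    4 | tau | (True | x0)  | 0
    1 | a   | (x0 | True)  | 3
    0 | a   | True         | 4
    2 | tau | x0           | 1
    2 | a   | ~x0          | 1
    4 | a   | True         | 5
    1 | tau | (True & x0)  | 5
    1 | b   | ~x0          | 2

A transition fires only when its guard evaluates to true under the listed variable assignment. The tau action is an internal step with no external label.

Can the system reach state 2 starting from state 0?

12 transition(s) survive guard evaluation.
depth 0: {0}
depth 1: {4}  now seen {0,4}
depth 2: {1,5}  now seen {0,1,4,5}
depth 3: {3}  now seen {0,1,3,4,5}
Reach set: {0,1,3,4,5}

Answer: UNREACHABLE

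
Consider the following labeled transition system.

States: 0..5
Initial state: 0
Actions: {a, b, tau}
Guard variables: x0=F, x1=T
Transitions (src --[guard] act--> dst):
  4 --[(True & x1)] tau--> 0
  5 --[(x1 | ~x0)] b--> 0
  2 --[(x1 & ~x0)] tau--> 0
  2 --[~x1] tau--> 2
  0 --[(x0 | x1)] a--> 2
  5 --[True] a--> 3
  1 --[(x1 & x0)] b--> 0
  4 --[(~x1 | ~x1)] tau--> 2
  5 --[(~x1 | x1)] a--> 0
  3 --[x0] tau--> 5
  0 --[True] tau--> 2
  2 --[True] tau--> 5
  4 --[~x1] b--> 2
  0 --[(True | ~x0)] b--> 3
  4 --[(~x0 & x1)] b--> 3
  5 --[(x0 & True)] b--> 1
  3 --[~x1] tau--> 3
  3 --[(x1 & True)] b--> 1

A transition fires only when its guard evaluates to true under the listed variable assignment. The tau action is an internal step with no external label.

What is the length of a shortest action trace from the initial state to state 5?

Layered search for 5:
  Layer 0: {0}
  Layer 1: {2,3}
  Layer 2: {1,5}
5 enters at depth 2; path a·tau

Answer: 2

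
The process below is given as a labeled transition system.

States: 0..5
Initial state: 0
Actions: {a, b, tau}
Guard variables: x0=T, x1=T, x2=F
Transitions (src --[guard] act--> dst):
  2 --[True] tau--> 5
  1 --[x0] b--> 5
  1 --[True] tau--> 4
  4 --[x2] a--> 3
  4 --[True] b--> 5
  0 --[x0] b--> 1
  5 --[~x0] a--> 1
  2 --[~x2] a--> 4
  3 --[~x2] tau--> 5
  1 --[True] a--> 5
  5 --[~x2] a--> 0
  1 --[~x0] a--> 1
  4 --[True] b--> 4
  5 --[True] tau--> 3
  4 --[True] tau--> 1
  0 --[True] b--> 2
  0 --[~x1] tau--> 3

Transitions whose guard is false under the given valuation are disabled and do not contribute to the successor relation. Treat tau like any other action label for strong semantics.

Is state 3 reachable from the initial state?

Answer: REACHABLE

Working:
Guard filter leaves 13 enabled edge(s).
L0 = {0}
L1 = {1,2}  cumulative {0,1,2}
L2 = {4,5}  cumulative {0,1,2,4,5}
L3 = {3}  cumulative {0,1,2,3,4,5}
R = {0,1,2,3,4,5}
trace reaching 3: b·b·tau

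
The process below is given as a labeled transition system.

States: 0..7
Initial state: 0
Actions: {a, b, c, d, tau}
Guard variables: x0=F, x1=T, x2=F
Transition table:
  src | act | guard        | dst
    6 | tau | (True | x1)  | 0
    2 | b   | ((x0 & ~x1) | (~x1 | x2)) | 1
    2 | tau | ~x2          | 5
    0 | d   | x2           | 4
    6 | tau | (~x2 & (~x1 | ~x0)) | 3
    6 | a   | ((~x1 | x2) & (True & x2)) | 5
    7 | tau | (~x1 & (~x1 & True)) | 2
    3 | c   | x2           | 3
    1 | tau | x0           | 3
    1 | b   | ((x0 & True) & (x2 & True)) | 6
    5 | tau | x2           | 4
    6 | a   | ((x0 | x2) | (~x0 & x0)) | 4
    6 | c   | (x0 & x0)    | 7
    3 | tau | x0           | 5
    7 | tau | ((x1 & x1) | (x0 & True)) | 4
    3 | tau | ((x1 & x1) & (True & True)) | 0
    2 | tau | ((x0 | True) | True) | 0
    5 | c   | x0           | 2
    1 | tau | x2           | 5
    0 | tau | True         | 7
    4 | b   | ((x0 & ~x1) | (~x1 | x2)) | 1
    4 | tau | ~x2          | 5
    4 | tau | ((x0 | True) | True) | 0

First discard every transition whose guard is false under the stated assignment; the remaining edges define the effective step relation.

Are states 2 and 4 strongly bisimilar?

Refine partition for ~:
  π0 = {{0,1,2,3,4,5,6,7}}
  π1 = {{0,2,3,4,6,7},{1,5}}
  π2 = {{0,3,6,7},{1,5},{2,4}}
  π3 = {{0,3,6},{1,5},{2,4},{7}}
  π4 = {{0},{1,5},{2,4},{3,6},{7}}
  π5 = {{0},{1,5},{2,4},{3},{6},{7}}
6 equivalence class(es) (converged in 6)
[2]={2,4}  [4]={2,4}

Answer: BISIMILAR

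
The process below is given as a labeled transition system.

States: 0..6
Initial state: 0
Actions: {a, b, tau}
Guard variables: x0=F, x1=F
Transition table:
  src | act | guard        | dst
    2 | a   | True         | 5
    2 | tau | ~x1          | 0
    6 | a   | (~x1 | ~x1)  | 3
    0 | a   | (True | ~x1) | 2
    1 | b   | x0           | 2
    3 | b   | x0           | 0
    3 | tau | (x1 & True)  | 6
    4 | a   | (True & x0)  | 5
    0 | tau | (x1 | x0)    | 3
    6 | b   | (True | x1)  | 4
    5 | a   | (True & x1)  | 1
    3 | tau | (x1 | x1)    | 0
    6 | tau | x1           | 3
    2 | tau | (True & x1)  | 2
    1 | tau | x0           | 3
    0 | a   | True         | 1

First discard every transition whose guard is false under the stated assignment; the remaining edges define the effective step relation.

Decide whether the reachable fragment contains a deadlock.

R = {0,1,2,5}
  0: a→1  a→2  [2 out]
  1: ∅  [no exit]
  2: a→5  tau→0  [2 out]
  5: ∅  [no exit]
Path to 1: a

Answer: DEADLOCK at state 1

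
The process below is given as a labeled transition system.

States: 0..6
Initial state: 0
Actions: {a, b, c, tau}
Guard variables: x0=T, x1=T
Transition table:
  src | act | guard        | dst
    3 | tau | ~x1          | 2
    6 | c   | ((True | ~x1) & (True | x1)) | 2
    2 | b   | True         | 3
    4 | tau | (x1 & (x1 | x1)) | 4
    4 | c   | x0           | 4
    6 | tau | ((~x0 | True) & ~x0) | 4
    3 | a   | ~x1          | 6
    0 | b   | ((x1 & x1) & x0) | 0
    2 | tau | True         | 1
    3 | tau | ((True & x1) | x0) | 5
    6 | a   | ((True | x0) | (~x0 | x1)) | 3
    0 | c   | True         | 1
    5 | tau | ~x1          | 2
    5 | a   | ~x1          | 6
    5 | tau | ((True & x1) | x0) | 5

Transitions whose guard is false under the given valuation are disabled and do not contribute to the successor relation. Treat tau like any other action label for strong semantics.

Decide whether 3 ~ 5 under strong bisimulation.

Answer: BISIMILAR

Working:
Compute ~ classes (split until stable):
  π0 = {{0,1,2,3,4,5,6}}
  π1 = {{0},{1},{2},{3,5},{4},{6}}
stable after 2 split(s): 6 block(s)
3∈{3,5}, 5∈{3,5}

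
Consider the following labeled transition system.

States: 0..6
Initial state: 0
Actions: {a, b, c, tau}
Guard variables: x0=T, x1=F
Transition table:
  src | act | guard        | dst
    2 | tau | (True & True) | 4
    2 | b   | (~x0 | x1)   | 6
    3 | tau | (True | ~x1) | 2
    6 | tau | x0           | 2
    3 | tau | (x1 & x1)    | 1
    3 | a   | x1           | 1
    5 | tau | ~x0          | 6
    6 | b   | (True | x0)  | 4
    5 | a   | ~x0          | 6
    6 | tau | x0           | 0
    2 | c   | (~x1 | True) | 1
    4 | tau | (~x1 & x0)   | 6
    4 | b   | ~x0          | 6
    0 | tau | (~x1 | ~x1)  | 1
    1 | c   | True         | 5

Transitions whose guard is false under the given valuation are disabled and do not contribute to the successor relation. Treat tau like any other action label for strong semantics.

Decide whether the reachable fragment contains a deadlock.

R = {0,1,5}
  0: tau→1  [1 exit(s)]
  1: c→5  [1 exit(s)]
  5: ∅  [deadlock]
trace reaching 5: tau·c

Answer: DEADLOCK at state 5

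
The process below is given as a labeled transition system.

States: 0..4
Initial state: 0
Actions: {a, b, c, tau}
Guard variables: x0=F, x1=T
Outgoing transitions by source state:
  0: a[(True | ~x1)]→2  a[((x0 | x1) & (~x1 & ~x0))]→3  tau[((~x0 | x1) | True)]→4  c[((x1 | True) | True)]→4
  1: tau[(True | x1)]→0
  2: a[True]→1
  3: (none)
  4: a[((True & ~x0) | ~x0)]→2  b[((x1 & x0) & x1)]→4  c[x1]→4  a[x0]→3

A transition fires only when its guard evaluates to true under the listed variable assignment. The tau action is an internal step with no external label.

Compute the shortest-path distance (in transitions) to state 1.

Answer: 2

Analysis:
Layered search for 1:
  Layer 0: {0}
  Layer 1: {2,4}
  Layer 2: {1}
1 enters at depth 2; path a·a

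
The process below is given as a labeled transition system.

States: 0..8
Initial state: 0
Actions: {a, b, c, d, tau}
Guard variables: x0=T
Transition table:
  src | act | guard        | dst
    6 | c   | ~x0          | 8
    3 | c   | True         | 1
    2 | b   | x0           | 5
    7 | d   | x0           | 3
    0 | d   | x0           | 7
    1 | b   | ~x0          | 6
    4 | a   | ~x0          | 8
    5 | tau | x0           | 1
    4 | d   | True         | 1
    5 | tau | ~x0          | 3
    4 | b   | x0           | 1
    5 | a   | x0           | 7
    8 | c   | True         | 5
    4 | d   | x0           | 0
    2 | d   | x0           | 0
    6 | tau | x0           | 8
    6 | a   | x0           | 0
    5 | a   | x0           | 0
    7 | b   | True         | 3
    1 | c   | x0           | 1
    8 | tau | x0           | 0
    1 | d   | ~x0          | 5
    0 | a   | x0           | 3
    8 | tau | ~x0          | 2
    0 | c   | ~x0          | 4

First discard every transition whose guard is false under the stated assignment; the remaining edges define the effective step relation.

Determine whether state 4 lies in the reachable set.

Answer: UNREACHABLE

Working:
Guard filter leaves 18 enabled edge(s).
Layer 0: {0}
Layer 1: {3,7}  now seen {0,3,7}
Layer 2: {1}  now seen {0,1,3,7}
R = {0,1,3,7}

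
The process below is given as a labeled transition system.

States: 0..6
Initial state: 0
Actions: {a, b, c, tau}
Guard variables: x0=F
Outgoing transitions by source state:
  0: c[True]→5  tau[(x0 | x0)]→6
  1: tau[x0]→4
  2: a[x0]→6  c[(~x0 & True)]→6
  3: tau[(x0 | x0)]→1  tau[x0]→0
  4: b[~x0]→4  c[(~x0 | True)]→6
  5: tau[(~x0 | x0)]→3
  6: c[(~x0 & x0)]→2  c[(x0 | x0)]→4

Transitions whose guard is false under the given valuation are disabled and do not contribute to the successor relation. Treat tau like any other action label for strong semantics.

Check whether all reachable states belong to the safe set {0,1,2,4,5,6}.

Answer: INVARIANT VIOLATED at state 3

Working:
Inv-set: {0,1,2,4,5,6}
R = {0,3,5}
  0: safe
  3: ✗ unsafe
  5: safe
reach 3 via c·tau — violates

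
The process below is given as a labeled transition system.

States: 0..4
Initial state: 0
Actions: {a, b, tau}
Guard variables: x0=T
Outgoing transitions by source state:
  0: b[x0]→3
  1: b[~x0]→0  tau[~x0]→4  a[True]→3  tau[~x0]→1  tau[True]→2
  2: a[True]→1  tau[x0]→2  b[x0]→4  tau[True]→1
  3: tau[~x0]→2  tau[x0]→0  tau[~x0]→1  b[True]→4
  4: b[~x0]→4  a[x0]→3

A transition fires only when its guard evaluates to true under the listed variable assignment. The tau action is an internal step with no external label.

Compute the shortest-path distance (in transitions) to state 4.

Answer: 2

Trace:
Layered search for 4:
  depth 0: {0}
  depth 1: {3}
  depth 2: {4}
4 enters at depth 2; path b·b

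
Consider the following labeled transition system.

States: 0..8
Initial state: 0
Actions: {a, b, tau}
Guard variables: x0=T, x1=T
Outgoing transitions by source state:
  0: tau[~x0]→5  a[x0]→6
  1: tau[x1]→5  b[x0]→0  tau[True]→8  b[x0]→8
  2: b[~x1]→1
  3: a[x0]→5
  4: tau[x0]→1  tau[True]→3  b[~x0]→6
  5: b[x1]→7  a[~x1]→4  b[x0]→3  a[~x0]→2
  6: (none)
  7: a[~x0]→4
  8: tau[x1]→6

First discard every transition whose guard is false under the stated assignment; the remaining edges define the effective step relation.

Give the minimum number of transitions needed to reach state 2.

Breadth-first toward 2:
  L0 = {0}
  L1 = {6}
2 never appears.

Answer: UNREACHABLE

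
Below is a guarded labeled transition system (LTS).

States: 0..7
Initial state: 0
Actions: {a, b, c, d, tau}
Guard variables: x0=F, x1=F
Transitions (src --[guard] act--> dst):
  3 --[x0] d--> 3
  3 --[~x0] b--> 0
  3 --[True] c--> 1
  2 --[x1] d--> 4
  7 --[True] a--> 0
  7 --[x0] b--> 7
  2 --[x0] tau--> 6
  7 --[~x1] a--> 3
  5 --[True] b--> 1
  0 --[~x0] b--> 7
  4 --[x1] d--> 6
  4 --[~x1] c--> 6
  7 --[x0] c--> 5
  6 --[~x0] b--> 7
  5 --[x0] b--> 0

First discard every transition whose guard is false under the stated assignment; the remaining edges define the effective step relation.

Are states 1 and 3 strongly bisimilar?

Answer: NOT BISIMILAR

Analysis:
Bisimulation quotient by refinement:
  P[0] = {{0,1,2,3,4,5,6,7}}
  P[1] = {{0,5,6},{1,2},{3},{4},{7}}
  P[2] = {{0,6},{1,2},{3},{4},{5},{7}}
6 equivalence class(es) (converged in 3)
class of 1: {1,2}; class of 3: {3}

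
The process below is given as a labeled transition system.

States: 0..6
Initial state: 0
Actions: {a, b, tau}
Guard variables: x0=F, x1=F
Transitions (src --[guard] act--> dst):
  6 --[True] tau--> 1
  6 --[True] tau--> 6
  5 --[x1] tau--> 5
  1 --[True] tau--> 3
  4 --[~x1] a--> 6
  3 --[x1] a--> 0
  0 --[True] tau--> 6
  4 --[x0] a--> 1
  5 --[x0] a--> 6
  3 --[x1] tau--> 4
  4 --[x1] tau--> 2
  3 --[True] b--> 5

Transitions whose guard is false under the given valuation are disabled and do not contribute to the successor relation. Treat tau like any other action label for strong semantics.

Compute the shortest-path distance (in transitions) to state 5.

Layered search for 5:
  L0 = {0}
  L1 = {6}
  L2 = {1}
  L3 = {3}
  L4 = {5}
first hit 5 at d=4 via tau·tau·tau·b

Answer: 4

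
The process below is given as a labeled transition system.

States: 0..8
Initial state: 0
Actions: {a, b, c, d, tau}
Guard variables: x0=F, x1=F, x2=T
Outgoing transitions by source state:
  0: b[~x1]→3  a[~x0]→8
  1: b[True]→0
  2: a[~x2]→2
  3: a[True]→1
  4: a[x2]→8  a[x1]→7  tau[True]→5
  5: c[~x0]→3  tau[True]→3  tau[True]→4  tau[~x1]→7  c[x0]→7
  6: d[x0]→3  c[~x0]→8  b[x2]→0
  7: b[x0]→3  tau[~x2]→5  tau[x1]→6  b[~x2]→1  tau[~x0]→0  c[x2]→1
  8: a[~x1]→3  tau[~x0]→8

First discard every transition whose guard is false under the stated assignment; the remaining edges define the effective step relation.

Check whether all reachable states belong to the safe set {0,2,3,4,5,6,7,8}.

Answer: INVARIANT VIOLATED at state 1

Analysis:
Safe = {0,2,3,4,5,6,7,8}
Reachable = {0,1,3,8}
  0: ok
  1: VIOLATES
  3: ok
  8: ok
witness against invariant: b·a → 1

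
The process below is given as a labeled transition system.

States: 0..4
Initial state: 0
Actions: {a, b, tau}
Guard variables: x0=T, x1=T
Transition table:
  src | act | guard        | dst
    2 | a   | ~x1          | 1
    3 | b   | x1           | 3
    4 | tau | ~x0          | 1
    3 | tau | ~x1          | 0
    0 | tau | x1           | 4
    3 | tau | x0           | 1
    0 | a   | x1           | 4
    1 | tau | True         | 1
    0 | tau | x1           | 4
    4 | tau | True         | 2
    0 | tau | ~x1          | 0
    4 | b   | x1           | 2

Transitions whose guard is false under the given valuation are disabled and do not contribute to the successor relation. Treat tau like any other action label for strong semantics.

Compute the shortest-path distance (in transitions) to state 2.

Answer: 2

Analysis:
Breadth-first toward 2:
  depth 0: {0}
  depth 1: {4}
  depth 2: {2}
depth(2)=2, e.g. a·b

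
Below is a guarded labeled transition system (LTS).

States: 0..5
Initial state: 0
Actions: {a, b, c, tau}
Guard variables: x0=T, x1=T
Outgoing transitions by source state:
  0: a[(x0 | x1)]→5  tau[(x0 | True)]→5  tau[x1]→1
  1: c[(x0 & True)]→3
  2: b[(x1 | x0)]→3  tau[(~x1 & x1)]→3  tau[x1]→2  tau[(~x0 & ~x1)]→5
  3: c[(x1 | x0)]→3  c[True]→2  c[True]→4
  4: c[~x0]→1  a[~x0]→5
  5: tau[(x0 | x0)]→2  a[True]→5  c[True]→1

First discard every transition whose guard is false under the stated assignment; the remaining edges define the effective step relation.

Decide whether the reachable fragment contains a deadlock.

Answer: DEADLOCK at state 4

Working:
Reach set: {0,1,2,3,4,5}
  0: a→5  tau→1  tau→5  [3 out]
  1: c→3  [1 out]
  2: b→3  tau→2  [2 out]
  3: c→2  c→3  c→4  [3 out]
  4: ∅  [deadlock]
  5: a→5  c→1  tau→2  [3 out]
witness 4: tau·c·c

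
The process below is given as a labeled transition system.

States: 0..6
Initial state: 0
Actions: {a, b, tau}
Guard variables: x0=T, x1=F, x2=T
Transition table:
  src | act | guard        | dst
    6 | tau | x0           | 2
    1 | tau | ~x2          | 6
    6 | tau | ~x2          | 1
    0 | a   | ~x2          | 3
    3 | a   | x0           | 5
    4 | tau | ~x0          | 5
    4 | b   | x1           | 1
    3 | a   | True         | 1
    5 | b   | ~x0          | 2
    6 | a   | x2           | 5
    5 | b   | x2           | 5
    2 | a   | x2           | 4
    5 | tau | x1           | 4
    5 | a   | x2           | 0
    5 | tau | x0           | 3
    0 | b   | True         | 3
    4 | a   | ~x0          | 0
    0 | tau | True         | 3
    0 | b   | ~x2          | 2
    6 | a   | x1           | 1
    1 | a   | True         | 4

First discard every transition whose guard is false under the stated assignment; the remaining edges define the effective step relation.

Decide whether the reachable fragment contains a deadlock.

Answer: DEADLOCK at state 4

Trace:
Reach set: {0,1,3,4,5}
  0: b→3  tau→3  [2 exit(s)]
  1: a→4  [1 exit(s)]
  3: a→1  a→5  [2 exit(s)]
  4: ∅  [deadlock]
  5: a→0  b→5  tau→3  [3 exit(s)]
trace reaching 4: b·a·a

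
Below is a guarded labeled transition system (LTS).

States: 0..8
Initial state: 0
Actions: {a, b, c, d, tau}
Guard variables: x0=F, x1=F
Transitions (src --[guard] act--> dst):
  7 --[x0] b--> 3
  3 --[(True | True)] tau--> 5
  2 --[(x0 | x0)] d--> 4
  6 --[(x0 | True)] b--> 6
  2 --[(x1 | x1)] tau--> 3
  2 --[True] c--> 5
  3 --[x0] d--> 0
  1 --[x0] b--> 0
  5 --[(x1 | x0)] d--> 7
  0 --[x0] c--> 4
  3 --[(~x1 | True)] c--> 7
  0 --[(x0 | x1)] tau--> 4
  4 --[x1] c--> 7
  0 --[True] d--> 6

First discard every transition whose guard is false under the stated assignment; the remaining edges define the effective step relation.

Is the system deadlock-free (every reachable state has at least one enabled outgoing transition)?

Answer: DEADLOCK-FREE

Working:
R = {0,6}
  0: d→6  [1 out]
  6: b→6  [1 out]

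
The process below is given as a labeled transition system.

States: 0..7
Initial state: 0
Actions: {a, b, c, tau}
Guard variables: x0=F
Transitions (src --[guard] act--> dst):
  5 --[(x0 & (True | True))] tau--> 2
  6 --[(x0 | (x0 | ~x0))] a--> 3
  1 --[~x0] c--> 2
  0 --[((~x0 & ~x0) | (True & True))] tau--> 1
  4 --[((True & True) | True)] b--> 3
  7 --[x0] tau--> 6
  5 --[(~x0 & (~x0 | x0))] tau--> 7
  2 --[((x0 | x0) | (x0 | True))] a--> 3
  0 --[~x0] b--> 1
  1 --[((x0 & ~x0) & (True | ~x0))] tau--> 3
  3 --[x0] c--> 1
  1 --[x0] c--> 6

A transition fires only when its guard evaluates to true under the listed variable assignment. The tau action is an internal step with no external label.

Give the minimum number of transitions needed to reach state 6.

Answer: UNREACHABLE

Working:
Breadth-first toward 6:
  L0 = {0}
  L1 = {1}
  L2 = {2}
  L3 = {3}
6 never appears.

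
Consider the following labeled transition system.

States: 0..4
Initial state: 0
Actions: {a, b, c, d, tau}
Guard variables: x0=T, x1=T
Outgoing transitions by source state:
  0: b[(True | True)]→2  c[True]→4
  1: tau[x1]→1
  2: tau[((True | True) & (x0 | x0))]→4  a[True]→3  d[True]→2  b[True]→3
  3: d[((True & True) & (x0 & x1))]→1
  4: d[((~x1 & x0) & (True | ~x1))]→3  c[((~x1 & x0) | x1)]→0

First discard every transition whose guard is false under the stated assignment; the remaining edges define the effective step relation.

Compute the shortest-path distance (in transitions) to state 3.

Answer: 2

Trace:
BFS to 3:
  depth 0: {0}
  depth 1: {2,4}
  depth 2: {3}
depth(3)=2, e.g. b·a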